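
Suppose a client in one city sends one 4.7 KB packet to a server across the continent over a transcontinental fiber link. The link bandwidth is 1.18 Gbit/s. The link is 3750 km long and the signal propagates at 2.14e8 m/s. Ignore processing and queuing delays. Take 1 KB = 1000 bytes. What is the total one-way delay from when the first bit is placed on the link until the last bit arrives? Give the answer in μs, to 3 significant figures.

17600 μs

L = 37600 bits.
Transmission delay = L/R = 37600 / 1180000000 = 31.8644 μs.
Propagation delay = d/s = 3750000 m / 214000000 m/s = 17523.4 μs.
Total = 17600 μs.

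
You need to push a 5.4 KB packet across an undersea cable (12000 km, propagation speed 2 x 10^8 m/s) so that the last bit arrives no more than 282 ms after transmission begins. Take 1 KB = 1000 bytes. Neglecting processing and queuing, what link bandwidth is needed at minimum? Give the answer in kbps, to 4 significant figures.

194.6 kbps

L = 43200 bits.
Propagation delay = 12000000 / 200000000 = 60 ms.
Transmission budget = 282 − 60 = 222 ms.
R ≥ L / t_tx = 43200 bits / 0.222 s = 194.6 kbps.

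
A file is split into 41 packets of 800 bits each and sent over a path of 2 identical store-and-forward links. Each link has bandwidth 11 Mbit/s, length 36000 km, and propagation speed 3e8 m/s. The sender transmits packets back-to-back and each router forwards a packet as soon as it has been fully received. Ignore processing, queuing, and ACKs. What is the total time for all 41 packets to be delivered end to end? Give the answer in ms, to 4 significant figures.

243.1 ms

Per-hop transmission t_tx = L/R = 800/11000000 = 0.0727273 ms.
Per-hop propagation t_prop = 36000000/300000000 = 120 ms.
Pipeline fill: first packet needs 2·t_tx to clear all hops; remaining 40 packets each add one t_tx.
Total = (2+41-1)·t_tx + 2·t_prop = 42·0.0727273 + 2·120 = 243.1 ms.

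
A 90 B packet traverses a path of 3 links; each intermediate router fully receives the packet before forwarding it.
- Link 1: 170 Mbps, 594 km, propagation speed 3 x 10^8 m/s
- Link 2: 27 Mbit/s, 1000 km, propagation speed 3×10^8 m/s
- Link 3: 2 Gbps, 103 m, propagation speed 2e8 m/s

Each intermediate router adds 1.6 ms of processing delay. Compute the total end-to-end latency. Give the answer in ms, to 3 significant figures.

L = 90 × 8 = 720 bits.
Transmission delays (L/R per hop): 0.00423529, 0.0266667, 0.00036 ms; sum = 0.031262 ms.
Propagation delays (d/s per hop): 1.98, 3.33333, 0.000515 ms; sum = 5.31385 ms.
Processing at 2 router(s): 2 × 1.6 ms = 3.2 ms.
End-to-end = 8.55 ms.

8.55 ms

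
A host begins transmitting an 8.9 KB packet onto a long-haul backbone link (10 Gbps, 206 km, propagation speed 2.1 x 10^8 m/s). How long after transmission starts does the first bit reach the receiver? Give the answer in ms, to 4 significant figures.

0.9810 ms

First bit experiences only propagation delay: d/s = 206000/210000000 = 0.9810 ms.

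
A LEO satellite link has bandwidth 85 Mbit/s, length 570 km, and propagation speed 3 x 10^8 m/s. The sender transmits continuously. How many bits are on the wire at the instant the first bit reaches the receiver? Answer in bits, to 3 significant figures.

162000 bits

Propagation delay = 570000 / 300000000 = 0.0019 s.
BDP = R × t_prop = 85000000 × 0.0019 = 161500 bits.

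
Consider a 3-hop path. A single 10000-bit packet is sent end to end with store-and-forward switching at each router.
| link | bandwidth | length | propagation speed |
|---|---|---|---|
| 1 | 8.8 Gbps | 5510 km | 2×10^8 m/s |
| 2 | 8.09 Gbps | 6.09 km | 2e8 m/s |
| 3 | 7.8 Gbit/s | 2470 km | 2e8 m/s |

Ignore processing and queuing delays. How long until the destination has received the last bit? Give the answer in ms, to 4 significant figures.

39.93 ms

Transmission delays (L/R per hop): 0.00113636, 0.00123609, 0.00128205 ms; sum = 0.00365451 ms.
Propagation delays (d/s per hop): 27.55, 0.03045, 12.35 ms; sum = 39.9305 ms.
End-to-end = 39.93 ms.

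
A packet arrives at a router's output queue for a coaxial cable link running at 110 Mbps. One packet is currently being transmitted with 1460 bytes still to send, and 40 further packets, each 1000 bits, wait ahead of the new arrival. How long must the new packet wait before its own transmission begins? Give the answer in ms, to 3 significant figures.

0.470 ms

Each queued packet: L/R = 1000/110000000 = 0.00909091 ms.
40 queued → 0.363636 ms.
Plus remaining 11680 bits of current packet: 0.106182 ms.
Queuing delay = 0.470 ms.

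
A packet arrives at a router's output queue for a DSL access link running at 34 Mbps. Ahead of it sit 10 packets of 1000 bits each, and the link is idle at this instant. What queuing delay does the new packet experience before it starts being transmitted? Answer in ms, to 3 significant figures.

Each queued packet: L/R = 1000/34000000 = 0.0294118 ms.
10 queued → 0.294118 ms.
Queuing delay = 0.294 ms.

0.294 ms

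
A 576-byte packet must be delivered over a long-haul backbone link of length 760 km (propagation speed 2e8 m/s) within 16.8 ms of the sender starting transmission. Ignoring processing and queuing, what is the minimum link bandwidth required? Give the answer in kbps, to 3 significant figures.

354 kbps

L = 4608 bits.
Propagation delay = 760000 / 200000000 = 3.8 ms.
Transmission budget = 16.8 − 3.8 = 13 ms.
R ≥ L / t_tx = 4608 bits / 0.013 s = 354 kbps.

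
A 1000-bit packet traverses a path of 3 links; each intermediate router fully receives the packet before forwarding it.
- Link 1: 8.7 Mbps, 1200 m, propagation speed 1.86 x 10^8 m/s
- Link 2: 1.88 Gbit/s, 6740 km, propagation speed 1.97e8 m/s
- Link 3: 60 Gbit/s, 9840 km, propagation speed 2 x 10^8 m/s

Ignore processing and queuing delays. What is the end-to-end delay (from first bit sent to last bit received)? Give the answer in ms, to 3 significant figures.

Transmission delays (L/R per hop): 0.114943, 0.000531915, 1.66667e-05 ms; sum = 0.115491 ms.
Propagation delays (d/s per hop): 0.00645161, 34.2132, 49.2 ms; sum = 83.4196 ms.
End-to-end = 83.5 ms.

83.5 ms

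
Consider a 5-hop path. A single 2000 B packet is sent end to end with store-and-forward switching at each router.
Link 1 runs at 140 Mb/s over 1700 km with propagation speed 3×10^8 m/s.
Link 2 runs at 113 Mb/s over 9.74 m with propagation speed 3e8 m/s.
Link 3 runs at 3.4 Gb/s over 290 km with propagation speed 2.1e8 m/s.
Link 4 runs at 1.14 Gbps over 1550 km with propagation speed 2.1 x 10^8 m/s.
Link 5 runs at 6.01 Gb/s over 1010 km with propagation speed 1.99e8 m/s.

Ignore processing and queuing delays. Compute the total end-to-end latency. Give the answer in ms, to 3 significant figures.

19.8 ms

L = 2000 × 8 = 16000 bits.
Transmission delays (L/R per hop): 0.114286, 0.141593, 0.00470588, 0.0140351, 0.00266223 ms; sum = 0.277282 ms.
Propagation delays (d/s per hop): 5.66667, 3.24667e-05, 1.38095, 7.38095, 5.07538 ms; sum = 19.504 ms.
End-to-end = 19.8 ms.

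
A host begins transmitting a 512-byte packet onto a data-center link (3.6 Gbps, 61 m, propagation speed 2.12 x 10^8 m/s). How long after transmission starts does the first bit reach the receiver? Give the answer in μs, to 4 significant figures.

0.2877 μs

First bit experiences only propagation delay: d/s = 61/212000000 = 0.2877 μs.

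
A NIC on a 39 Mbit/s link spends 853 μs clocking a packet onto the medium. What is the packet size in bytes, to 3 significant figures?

L = R × t_tx = 39000000 b/s × 0.000853 s = 33267 bits.
In bytes: 33267 / 8 = 4160 bytes.

4160 bytes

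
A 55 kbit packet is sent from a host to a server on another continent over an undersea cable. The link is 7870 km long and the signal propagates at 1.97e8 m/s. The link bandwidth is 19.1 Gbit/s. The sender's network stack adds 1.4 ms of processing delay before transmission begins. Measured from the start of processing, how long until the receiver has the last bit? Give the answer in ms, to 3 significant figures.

41.4 ms

L = 55000 bits.
Transmission delay = L/R = 55000 / 19100000000 = 0.00287958 ms.
Propagation delay = d/s = 7870000 m / 197000000 m/s = 39.9492 ms.
Plus processing delay 1.4 ms = 1.4 ms.
Total = 41.4 ms.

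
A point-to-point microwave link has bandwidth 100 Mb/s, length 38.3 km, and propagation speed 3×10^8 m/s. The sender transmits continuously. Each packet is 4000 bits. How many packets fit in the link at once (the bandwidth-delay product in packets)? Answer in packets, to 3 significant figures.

Propagation delay = 38300 / 300000000 = 0.000127667 s.
BDP = R × t_prop = 100000000 × 0.000127667 = 12766.7 bits.
In packets of 4000 bits: 3.19 packets.

3.19 packets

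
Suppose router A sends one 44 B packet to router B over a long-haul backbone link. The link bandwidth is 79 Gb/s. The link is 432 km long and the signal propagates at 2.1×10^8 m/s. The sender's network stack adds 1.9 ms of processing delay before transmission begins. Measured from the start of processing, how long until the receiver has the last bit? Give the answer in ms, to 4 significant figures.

3.957 ms

L = 44 × 8 = 352 bits.
Transmission delay = L/R = 352 / 79000000000 = 4.4557e-06 ms.
Propagation delay = d/s = 432000 m / 210000000 m/s = 2.05714 ms.
Plus processing delay 1.9 ms = 1.9 ms.
Total = 3.957 ms.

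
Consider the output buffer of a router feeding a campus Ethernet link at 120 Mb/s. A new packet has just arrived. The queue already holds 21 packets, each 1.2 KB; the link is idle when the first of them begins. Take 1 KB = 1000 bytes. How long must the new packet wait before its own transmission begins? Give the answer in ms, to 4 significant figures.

1.680 ms

Each queued packet: L/R = 9600/120000000 = 0.08 ms.
21 queued → 1.68 ms.
Queuing delay = 1.680 ms.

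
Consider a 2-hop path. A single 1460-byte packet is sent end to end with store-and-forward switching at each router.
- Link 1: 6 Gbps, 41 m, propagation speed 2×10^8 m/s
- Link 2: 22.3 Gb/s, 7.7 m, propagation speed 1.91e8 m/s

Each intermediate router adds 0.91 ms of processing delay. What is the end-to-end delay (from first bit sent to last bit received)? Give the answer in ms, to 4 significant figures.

0.9127 ms

L = 1460 × 8 = 11680 bits.
Transmission delays (L/R per hop): 0.00194667, 0.000523767 ms; sum = 0.00247043 ms.
Propagation delays (d/s per hop): 0.000205, 4.03141e-05 ms; sum = 0.000245314 ms.
Processing at 1 router(s): 1 × 0.91 ms = 0.91 ms.
End-to-end = 0.9127 ms.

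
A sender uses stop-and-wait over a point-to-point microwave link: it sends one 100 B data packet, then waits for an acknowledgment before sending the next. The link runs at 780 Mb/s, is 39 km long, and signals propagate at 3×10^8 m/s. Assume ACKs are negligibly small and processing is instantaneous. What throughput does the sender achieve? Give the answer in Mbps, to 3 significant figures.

t_tx = L/R = 800/780000000 = 1.02564e-06 s.
t_prop = 39000/300000000 = 0.00013 s; RTT = 0.00026 s.
Cycle = t_tx + RTT = 0.000261026 s.
Throughput = L / cycle = 800 / 0.000261026 = 3.06 Mbps.

3.06 Mbps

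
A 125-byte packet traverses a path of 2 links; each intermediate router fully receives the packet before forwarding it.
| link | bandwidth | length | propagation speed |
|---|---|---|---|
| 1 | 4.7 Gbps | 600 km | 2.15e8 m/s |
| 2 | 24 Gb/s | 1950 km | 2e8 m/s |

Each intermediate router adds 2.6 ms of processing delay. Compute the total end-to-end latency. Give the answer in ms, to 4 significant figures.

L = 125 × 8 = 1000 bits.
Transmission delays (L/R per hop): 0.000212766, 4.16667e-05 ms; sum = 0.000254433 ms.
Propagation delays (d/s per hop): 2.7907, 9.75 ms; sum = 12.5407 ms.
Processing at 1 router(s): 1 × 2.6 ms = 2.6 ms.
End-to-end = 15.14 ms.

15.14 ms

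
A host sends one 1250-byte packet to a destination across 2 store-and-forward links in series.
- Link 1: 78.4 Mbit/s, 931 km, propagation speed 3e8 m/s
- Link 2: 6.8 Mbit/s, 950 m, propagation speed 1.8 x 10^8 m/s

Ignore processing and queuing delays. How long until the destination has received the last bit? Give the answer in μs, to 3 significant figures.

L = 1250 × 8 = 10000 bits.
Transmission delays (L/R per hop): 127.551, 1470.59 μs; sum = 1598.14 μs.
Propagation delays (d/s per hop): 3103.33, 5.27778 μs; sum = 3108.61 μs.
End-to-end = 4710 μs.

4710 μs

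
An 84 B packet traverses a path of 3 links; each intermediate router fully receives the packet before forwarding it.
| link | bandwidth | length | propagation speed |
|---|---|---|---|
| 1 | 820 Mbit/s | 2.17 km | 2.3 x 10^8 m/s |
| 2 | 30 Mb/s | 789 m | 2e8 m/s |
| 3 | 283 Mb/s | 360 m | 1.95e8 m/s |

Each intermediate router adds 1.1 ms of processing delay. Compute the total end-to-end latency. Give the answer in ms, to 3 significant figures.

L = 84 × 8 = 672 bits.
Transmission delays (L/R per hop): 0.000819512, 0.0224, 0.00237456 ms; sum = 0.0255941 ms.
Propagation delays (d/s per hop): 0.00943478, 0.003945, 0.00184615 ms; sum = 0.0152259 ms.
Processing at 2 router(s): 2 × 1.1 ms = 2.2 ms.
End-to-end = 2.24 ms.

2.24 ms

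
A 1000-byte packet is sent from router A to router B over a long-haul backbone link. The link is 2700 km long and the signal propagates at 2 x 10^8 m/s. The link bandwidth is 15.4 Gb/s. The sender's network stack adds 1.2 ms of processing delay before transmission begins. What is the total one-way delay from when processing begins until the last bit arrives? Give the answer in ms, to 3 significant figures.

14.7 ms

L = 1000 × 8 = 8000 bits.
Transmission delay = L/R = 8000 / 15400000000 = 0.000519481 ms.
Propagation delay = d/s = 2700000 m / 200000000 m/s = 13.5 ms.
Plus processing delay 1.2 ms = 1.2 ms.
Total = 14.7 ms.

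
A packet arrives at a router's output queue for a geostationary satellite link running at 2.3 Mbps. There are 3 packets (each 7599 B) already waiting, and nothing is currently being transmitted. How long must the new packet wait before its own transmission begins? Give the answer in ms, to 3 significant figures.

79.3 ms

Each queued packet: L/R = 60792/2300000 = 26.4313 ms.
3 queued → 79.2939 ms.
Queuing delay = 79.3 ms.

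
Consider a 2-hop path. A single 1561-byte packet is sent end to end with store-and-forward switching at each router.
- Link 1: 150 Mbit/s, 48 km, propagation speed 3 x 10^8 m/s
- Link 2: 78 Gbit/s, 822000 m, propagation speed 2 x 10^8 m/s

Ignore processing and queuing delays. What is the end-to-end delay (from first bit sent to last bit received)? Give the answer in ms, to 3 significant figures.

L = 1561 × 8 = 12488 bits.
Transmission delays (L/R per hop): 0.0832533, 0.000160103 ms; sum = 0.0834134 ms.
Propagation delays (d/s per hop): 0.16, 4.11 ms; sum = 4.27 ms.
End-to-end = 4.35 ms.

4.35 ms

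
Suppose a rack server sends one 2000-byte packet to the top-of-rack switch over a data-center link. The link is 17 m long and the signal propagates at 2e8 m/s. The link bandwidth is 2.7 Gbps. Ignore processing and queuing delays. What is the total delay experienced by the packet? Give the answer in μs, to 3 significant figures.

6.01 μs

L = 2000 × 8 = 16000 bits.
Transmission delay = L/R = 16000 / 2700000000 = 5.92593 μs.
Propagation delay = d/s = 17 m / 200000000 m/s = 0.085 μs.
Total = 6.01 μs.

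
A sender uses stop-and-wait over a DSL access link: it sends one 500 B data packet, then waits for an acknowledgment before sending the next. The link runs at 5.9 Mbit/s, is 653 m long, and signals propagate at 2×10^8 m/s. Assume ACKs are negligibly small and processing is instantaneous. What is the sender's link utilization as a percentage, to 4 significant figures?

t_tx = L/R = 4000/5900000 = 0.000677966 s.
t_prop = 653/200000000 = 3.265e-06 s; RTT = 6.53e-06 s.
Cycle = t_tx + RTT = 0.000684496 s.
Utilization = t_tx / cycle = 0.000677966/0.000684496 = 99.05 %.

99.05 %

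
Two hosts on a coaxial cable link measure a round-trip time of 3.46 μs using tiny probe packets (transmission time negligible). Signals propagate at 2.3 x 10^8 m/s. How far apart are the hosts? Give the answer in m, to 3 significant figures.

One-way propagation = RTT/2 = 1.73 μs.
d = s × t = 2.3e+08 × 1.73e-06 = 398 m.

398 m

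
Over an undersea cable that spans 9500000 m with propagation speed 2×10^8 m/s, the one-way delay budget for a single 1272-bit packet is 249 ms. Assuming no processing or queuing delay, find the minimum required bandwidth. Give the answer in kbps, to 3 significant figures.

Propagation delay = 9500000 / 200000000 = 47.5 ms.
Transmission budget = 249 − 47.5 = 201.5 ms.
R ≥ L / t_tx = 1272 bits / 0.2015 s = 6.31 kbps.

6.31 kbps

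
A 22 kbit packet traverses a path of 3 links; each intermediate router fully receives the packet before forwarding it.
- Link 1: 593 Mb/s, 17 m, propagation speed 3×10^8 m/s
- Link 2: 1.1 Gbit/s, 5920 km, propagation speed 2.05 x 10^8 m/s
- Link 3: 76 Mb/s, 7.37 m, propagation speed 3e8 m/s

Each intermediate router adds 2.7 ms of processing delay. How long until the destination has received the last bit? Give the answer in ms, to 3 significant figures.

L = 22000 bits.
Transmission delays (L/R per hop): 0.0370995, 0.02, 0.289474 ms; sum = 0.346573 ms.
Propagation delays (d/s per hop): 5.66667e-05, 28.878, 2.45667e-05 ms; sum = 28.8781 ms.
Processing at 2 router(s): 2 × 2.7 ms = 5.4 ms.
End-to-end = 34.6 ms.

34.6 ms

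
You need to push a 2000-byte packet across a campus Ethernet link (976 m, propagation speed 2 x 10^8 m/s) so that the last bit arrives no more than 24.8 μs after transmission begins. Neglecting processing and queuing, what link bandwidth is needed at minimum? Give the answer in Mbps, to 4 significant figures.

L = 16000 bits.
Propagation delay = 976 / 200000000 = 4.88 μs.
Transmission budget = 24.8 − 4.88 = 19.92 μs.
R ≥ L / t_tx = 16000 bits / 1.992e-05 s = 803.2 Mbps.

803.2 Mbps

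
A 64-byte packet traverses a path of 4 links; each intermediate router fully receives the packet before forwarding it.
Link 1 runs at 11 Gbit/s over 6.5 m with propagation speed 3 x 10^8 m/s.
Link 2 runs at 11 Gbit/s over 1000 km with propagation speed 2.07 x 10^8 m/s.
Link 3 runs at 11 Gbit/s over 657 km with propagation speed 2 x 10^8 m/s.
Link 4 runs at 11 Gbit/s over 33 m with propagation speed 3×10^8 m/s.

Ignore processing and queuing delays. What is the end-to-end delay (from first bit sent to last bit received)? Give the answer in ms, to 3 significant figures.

8.12 ms

L = 64 × 8 = 512 bits.
Transmission delay per hop = L/R = 512/11000000000 = 4.65455e-05 ms; 4 hops → 0.000186182 ms.
Propagation delays (d/s per hop): 2.16667e-05, 4.83092, 3.285, 0.00011 ms; sum = 8.11605 ms.
End-to-end = 8.12 ms.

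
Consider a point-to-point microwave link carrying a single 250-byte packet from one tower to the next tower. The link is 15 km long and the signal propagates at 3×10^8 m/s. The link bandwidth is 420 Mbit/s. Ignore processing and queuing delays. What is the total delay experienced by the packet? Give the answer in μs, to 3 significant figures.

L = 250 × 8 = 2000 bits.
Transmission delay = L/R = 2000 / 420000000 = 4.7619 μs.
Propagation delay = d/s = 15000 m / 300000000 m/s = 50 μs.
Total = 54.8 μs.

54.8 μs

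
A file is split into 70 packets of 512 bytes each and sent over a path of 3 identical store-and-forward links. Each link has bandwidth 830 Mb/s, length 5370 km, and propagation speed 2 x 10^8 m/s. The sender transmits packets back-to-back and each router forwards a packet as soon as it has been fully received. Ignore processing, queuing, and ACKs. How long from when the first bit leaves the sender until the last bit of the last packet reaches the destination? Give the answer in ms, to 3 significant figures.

80.9 ms

Per-hop transmission t_tx = L/R = 4096/830000000 = 0.00493494 ms.
Per-hop propagation t_prop = 5370000/200000000 = 26.85 ms.
Pipeline fill: first packet needs 3·t_tx to clear all hops; remaining 69 packets each add one t_tx.
Total = (3+70-1)·t_tx + 3·t_prop = 72·0.00493494 + 3·26.85 = 80.9 ms.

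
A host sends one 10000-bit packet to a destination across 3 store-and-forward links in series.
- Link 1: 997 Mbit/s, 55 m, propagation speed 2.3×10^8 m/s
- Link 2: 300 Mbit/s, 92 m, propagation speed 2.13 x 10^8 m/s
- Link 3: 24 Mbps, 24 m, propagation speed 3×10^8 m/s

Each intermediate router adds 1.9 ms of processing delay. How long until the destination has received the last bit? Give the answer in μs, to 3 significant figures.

4260 μs

Transmission delays (L/R per hop): 10.0301, 33.3333, 416.667 μs; sum = 460.03 μs.
Propagation delays (d/s per hop): 0.23913, 0.431925, 0.08 μs; sum = 0.751055 μs.
Processing at 2 router(s): 2 × 1.9 ms = 3800 μs.
End-to-end = 4260 μs.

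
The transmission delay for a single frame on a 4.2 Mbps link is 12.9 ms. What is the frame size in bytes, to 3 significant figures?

L = R × t_tx = 4200000 b/s × 0.0129 s = 54180 bits.
In bytes: 54180 / 8 = 6770 bytes.

6770 bytes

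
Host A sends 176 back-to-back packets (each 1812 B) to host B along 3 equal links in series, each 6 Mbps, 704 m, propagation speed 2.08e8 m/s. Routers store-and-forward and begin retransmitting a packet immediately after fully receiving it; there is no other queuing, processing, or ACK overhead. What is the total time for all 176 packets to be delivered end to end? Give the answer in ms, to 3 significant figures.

Per-hop transmission t_tx = L/R = 14496/6000000 = 2.416 ms.
Per-hop propagation t_prop = 704/208000000 = 0.00338462 ms.
Pipeline fill: first packet needs 3·t_tx to clear all hops; remaining 175 packets each add one t_tx.
Total = (3+176-1)·t_tx + 3·t_prop = 178·2.416 + 3·0.00338462 = 430 ms.

430 ms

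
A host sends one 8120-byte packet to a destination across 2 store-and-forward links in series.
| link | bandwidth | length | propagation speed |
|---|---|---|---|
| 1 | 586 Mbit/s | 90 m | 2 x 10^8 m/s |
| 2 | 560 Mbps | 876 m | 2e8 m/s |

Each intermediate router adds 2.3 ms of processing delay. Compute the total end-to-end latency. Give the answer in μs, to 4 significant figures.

2532 μs

L = 8120 × 8 = 64960 bits.
Transmission delays (L/R per hop): 110.853, 116 μs; sum = 226.853 μs.
Propagation delays (d/s per hop): 0.45, 4.38 μs; sum = 4.83 μs.
Processing at 1 router(s): 1 × 2.3 ms = 2300 μs.
End-to-end = 2532 μs.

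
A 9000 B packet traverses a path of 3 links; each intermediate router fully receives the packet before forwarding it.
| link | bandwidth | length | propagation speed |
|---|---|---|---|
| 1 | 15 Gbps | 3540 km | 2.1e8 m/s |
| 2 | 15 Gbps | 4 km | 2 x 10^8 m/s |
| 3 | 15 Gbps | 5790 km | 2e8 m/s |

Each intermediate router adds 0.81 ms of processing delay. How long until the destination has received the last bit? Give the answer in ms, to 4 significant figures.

L = 9000 × 8 = 72000 bits.
Transmission delay per hop = L/R = 72000/15000000000 = 0.0048 ms; 3 hops → 0.0144 ms.
Propagation delays (d/s per hop): 16.8571, 0.02, 28.95 ms; sum = 45.8271 ms.
Processing at 2 router(s): 2 × 0.81 ms = 1.62 ms.
End-to-end = 47.46 ms.

47.46 ms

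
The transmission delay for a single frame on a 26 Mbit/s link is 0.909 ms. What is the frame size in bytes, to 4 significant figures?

2954 bytes

L = R × t_tx = 26000000 b/s × 0.000909 s = 23634 bits.
In bytes: 23634 / 8 = 2954 bytes.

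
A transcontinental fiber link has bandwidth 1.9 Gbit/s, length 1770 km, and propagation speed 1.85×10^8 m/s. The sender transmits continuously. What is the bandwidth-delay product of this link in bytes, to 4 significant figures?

2272000 bytes

Propagation delay = 1770000 / 185000000 = 0.00956757 s.
BDP = R × t_prop = 1900000000 × 0.00956757 = 18178400 bits.
In bytes: 18178400/8 = 2272000 bytes.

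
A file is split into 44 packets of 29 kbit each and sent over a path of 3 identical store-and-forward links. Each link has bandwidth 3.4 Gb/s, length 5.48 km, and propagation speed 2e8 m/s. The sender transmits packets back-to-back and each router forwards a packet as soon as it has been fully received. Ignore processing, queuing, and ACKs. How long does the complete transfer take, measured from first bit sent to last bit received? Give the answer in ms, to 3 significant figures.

0.475 ms

Per-hop transmission t_tx = L/R = 29000/3400000000 = 0.00852941 ms.
Per-hop propagation t_prop = 5480/200000000 = 0.0274 ms.
Pipeline fill: first packet needs 3·t_tx to clear all hops; remaining 43 packets each add one t_tx.
Total = (3+44-1)·t_tx + 3·t_prop = 46·0.00852941 + 3·0.0274 = 0.475 ms.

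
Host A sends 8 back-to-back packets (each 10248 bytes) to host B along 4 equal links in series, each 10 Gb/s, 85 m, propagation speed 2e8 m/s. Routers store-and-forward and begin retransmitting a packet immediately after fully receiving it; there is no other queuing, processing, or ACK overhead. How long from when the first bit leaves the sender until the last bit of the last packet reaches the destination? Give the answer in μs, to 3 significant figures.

91.9 μs

Per-hop transmission t_tx = L/R = 81984/10000000000 = 8.1984 μs.
Per-hop propagation t_prop = 85/200000000 = 0.425 μs.
Pipeline fill: first packet needs 4·t_tx to clear all hops; remaining 7 packets each add one t_tx.
Total = (4+8-1)·t_tx + 4·t_prop = 11·8.1984 + 4·0.425 = 91.9 μs.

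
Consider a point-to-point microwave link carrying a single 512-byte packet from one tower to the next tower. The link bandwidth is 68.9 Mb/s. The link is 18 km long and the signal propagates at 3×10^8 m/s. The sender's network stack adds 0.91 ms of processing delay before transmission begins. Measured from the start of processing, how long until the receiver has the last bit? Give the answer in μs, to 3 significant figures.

1030 μs

L = 512 × 8 = 4096 bits.
Transmission delay = L/R = 4096 / 68900000 = 59.4485 μs.
Propagation delay = d/s = 18000 m / 300000000 m/s = 60 μs.
Plus processing delay 0.91 ms = 910 μs.
Total = 1030 μs.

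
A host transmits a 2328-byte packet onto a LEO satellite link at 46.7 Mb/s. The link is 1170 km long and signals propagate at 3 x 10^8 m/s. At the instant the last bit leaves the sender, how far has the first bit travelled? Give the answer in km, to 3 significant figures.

t_tx = L/R = 18624/46700000 = 0.000398801 s.
Distance = s × t_tx = 300000000 × 0.000398801 = 120 km.

120 km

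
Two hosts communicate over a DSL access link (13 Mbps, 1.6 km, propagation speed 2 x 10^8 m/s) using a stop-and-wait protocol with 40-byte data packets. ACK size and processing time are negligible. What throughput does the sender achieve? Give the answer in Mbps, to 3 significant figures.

7.88 Mbps

t_tx = L/R = 320/13000000 = 2.46154e-05 s.
t_prop = 1600/200000000 = 8e-06 s; RTT = 1.6e-05 s.
Cycle = t_tx + RTT = 4.06154e-05 s.
Throughput = L / cycle = 320 / 4.06154e-05 = 7.88 Mbps.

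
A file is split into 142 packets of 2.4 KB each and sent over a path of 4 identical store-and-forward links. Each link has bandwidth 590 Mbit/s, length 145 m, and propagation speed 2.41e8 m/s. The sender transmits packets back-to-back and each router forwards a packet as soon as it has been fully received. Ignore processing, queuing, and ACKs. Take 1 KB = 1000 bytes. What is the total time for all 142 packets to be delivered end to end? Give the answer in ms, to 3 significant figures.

Per-hop transmission t_tx = L/R = 19200/590000000 = 0.0325424 ms.
Per-hop propagation t_prop = 145/241000000 = 0.00060166 ms.
Pipeline fill: first packet needs 4·t_tx to clear all hops; remaining 141 packets each add one t_tx.
Total = (4+142-1)·t_tx + 4·t_prop = 145·0.0325424 + 4·0.00060166 = 4.72 ms.

4.72 ms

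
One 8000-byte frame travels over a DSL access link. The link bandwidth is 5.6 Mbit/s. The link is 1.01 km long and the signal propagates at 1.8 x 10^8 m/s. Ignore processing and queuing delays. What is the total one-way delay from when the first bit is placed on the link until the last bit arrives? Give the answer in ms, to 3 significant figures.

L = 8000 × 8 = 64000 bits.
Transmission delay = L/R = 64000 / 5600000 = 11.4286 ms.
Propagation delay = d/s = 1010 m / 180000000 m/s = 0.00561111 ms.
Total = 11.4 ms.

11.4 ms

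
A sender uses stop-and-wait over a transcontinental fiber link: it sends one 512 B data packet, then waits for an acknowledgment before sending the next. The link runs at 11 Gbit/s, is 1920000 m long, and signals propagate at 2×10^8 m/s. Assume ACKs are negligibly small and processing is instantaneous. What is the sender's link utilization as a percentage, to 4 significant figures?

t_tx = L/R = 4096/11000000000 = 3.72364e-07 s.
t_prop = 1920000/200000000 = 0.0096 s; RTT = 0.0192 s.
Cycle = t_tx + RTT = 0.0192004 s.
Utilization = t_tx / cycle = 3.72364e-07/0.0192004 = 0.001939 %.

0.001939 %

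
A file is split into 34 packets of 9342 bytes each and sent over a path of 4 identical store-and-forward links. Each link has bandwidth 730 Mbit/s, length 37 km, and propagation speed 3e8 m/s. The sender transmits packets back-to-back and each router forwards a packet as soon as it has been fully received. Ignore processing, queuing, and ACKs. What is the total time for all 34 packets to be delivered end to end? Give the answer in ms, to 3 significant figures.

Per-hop transmission t_tx = L/R = 74736/730000000 = 0.102378 ms.
Per-hop propagation t_prop = 37000/300000000 = 0.123333 ms.
Pipeline fill: first packet needs 4·t_tx to clear all hops; remaining 33 packets each add one t_tx.
Total = (4+34-1)·t_tx + 4·t_prop = 37·0.102378 + 4·0.123333 = 4.28 ms.

4.28 ms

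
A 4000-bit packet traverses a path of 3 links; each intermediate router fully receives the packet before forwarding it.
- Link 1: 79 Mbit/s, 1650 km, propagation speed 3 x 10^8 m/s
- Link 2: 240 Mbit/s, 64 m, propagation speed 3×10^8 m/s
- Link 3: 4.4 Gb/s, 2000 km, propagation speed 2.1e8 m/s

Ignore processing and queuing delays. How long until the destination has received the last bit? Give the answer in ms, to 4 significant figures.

15.09 ms

Transmission delays (L/R per hop): 0.0506329, 0.0166667, 0.000909091 ms; sum = 0.0682087 ms.
Propagation delays (d/s per hop): 5.5, 0.000213333, 9.52381 ms; sum = 15.024 ms.
End-to-end = 15.09 ms.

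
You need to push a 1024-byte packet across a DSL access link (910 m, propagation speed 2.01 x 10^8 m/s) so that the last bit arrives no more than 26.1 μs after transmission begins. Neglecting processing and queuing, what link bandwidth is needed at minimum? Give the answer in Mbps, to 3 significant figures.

380 Mbps

L = 8192 bits.
Propagation delay = 910 / 2.01e+08 = 4.52736 μs.
Transmission budget = 26.1 − 4.52736 = 21.5726 μs.
R ≥ L / t_tx = 8192 bits / 2.15726e-05 s = 380 Mbps.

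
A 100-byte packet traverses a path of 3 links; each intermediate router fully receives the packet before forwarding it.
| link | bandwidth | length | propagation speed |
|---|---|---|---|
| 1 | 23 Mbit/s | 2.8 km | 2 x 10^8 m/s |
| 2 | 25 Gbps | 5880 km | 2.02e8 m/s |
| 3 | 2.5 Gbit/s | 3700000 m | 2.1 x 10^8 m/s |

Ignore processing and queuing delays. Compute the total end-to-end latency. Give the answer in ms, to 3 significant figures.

L = 100 × 8 = 800 bits.
Transmission delays (L/R per hop): 0.0347826, 3.2e-05, 0.00032 ms; sum = 0.0351346 ms.
Propagation delays (d/s per hop): 0.014, 29.1089, 17.619 ms; sum = 46.742 ms.
End-to-end = 46.8 ms.

46.8 ms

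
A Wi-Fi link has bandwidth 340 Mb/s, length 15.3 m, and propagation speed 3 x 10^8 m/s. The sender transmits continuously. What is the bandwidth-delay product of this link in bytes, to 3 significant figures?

2.17 bytes

Propagation delay = 15.3 / 300000000 = 5.1e-08 s.
BDP = R × t_prop = 340000000 × 5.1e-08 = 17.34 bits.
In bytes: 17.34/8 = 2.17 bytes.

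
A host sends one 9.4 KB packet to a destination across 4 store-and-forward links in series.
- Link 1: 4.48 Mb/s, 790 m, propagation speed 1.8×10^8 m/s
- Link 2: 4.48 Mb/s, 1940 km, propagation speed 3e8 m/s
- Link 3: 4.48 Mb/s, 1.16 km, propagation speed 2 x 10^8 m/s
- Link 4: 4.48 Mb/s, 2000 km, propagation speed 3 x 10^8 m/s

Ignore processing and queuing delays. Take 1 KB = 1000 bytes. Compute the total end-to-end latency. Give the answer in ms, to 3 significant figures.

L = 75200 bits.
Transmission delay per hop = L/R = 75200/4480000 = 16.7857 ms; 4 hops → 67.1429 ms.
Propagation delays (d/s per hop): 0.00438889, 6.46667, 0.0058, 6.66667 ms; sum = 13.1435 ms.
End-to-end = 80.3 ms.

80.3 ms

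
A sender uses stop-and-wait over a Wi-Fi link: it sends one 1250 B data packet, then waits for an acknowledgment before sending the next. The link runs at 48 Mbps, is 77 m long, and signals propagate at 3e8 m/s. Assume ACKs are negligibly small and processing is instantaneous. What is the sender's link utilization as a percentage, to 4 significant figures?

99.75 %

t_tx = L/R = 10000/48000000 = 0.000208333 s.
t_prop = 77/300000000 = 2.56667e-07 s; RTT = 5.13333e-07 s.
Cycle = t_tx + RTT = 0.000208847 s.
Utilization = t_tx / cycle = 0.000208333/0.000208847 = 99.75 %.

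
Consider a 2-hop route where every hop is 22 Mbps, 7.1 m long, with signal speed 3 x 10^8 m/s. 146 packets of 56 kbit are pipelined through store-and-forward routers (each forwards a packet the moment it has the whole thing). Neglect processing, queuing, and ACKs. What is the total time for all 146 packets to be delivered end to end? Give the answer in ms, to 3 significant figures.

Per-hop transmission t_tx = L/R = 56000/22000000 = 2.54545 ms.
Per-hop propagation t_prop = 7.1/300000000 = 2.36667e-05 ms.
Pipeline fill: first packet needs 2·t_tx to clear all hops; remaining 145 packets each add one t_tx.
Total = (2+146-1)·t_tx + 2·t_prop = 147·2.54545 + 2·2.36667e-05 = 374 ms.

374 ms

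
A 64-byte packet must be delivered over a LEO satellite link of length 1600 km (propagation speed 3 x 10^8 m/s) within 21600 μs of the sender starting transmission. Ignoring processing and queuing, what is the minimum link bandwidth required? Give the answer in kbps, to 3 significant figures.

L = 512 bits.
Propagation delay = 1600000 / 300000000 = 5333.33 μs.
Transmission budget = 21600 − 5333.33 = 16266.7 μs.
R ≥ L / t_tx = 512 bits / 0.0162667 s = 31.5 kbps.

31.5 kbps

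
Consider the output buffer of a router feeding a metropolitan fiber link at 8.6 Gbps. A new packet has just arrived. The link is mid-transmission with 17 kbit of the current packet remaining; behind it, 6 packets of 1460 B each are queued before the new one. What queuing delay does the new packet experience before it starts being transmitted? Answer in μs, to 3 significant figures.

Each queued packet: L/R = 11680/8600000000 = 1.35814 μs.
6 queued → 8.14884 μs.
Plus remaining 17000 bits of current packet: 1.97674 μs.
Queuing delay = 10.1 μs.

10.1 μs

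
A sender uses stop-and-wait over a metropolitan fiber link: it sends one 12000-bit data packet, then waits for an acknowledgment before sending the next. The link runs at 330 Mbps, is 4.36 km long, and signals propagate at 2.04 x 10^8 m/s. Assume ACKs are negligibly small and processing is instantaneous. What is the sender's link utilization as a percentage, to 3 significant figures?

t_tx = L/R = 12000/330000000 = 3.63636e-05 s.
t_prop = 4360/204000000 = 2.13725e-05 s; RTT = 4.27451e-05 s.
Cycle = t_tx + RTT = 7.91087e-05 s.
Utilization = t_tx / cycle = 3.63636e-05/7.91087e-05 = 46.0 %.

46.0 %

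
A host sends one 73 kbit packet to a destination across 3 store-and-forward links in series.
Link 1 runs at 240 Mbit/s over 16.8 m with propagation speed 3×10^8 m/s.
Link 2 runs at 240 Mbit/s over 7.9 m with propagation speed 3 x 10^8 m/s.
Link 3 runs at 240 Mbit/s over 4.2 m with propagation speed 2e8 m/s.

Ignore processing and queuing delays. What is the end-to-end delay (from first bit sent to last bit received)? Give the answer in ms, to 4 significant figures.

L = 73000 bits.
Transmission delay per hop = L/R = 73000/240000000 = 0.304167 ms; 3 hops → 0.9125 ms.
Propagation delays (d/s per hop): 5.6e-05, 2.63333e-05, 2.1e-05 ms; sum = 0.000103333 ms.
End-to-end = 0.9126 ms.

0.9126 ms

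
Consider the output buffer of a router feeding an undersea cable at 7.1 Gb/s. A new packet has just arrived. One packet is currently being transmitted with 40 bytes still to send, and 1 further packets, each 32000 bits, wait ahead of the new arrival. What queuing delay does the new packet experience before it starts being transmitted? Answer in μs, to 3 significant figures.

4.55 μs

Each queued packet: L/R = 32000/7100000000 = 4.50704 μs.
1 queued → 4.50704 μs.
Plus remaining 320 bits of current packet: 0.0450704 μs.
Queuing delay = 4.55 μs.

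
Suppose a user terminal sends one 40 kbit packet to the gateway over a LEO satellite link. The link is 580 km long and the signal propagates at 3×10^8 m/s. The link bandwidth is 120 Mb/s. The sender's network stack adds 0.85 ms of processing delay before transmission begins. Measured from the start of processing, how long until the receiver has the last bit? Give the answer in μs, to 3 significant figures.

L = 40000 bits.
Transmission delay = L/R = 40000 / 120000000 = 333.333 μs.
Propagation delay = d/s = 580000 m / 300000000 m/s = 1933.33 μs.
Plus processing delay 0.85 ms = 850 μs.
Total = 3120 μs.

3120 μs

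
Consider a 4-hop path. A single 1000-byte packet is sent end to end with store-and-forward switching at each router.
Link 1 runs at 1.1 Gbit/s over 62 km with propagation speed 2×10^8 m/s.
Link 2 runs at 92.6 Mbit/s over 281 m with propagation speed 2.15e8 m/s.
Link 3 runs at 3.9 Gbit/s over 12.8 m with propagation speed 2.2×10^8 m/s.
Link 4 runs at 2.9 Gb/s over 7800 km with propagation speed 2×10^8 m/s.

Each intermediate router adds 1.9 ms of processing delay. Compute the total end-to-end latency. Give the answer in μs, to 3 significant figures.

45100 μs

L = 1000 × 8 = 8000 bits.
Transmission delays (L/R per hop): 7.27273, 86.3931, 2.05128, 2.75862 μs; sum = 98.4757 μs.
Propagation delays (d/s per hop): 310, 1.30698, 0.0581818, 39000 μs; sum = 39311.4 μs.
Processing at 3 router(s): 3 × 1.9 ms = 5700 μs.
End-to-end = 45100 μs.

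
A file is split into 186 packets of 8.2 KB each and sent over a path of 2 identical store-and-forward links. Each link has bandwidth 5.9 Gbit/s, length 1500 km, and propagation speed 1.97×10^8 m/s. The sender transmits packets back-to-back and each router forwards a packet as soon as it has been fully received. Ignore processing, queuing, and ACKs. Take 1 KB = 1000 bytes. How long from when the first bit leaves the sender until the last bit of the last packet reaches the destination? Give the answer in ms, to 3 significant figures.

17.3 ms

Per-hop transmission t_tx = L/R = 65600/5900000000 = 0.0111186 ms.
Per-hop propagation t_prop = 1500000/197000000 = 7.61421 ms.
Pipeline fill: first packet needs 2·t_tx to clear all hops; remaining 185 packets each add one t_tx.
Total = (2+186-1)·t_tx + 2·t_prop = 187·0.0111186 + 2·7.61421 = 17.3 ms.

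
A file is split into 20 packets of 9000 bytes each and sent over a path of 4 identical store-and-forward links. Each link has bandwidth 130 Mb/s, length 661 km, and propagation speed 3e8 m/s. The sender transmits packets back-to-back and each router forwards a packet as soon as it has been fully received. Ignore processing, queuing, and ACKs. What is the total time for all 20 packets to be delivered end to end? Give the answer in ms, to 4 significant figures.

21.55 ms

Per-hop transmission t_tx = L/R = 72000/130000000 = 0.553846 ms.
Per-hop propagation t_prop = 661000/300000000 = 2.20333 ms.
Pipeline fill: first packet needs 4·t_tx to clear all hops; remaining 19 packets each add one t_tx.
Total = (4+20-1)·t_tx + 4·t_prop = 23·0.553846 + 4·2.20333 = 21.55 ms.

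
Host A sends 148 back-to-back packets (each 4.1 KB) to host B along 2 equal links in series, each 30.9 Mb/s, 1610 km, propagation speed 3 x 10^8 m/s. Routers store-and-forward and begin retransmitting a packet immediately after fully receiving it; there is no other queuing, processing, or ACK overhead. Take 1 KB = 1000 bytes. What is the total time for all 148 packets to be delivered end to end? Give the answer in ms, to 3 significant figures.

169 ms

Per-hop transmission t_tx = L/R = 32800/30900000 = 1.06149 ms.
Per-hop propagation t_prop = 1610000/300000000 = 5.36667 ms.
Pipeline fill: first packet needs 2·t_tx to clear all hops; remaining 147 packets each add one t_tx.
Total = (2+148-1)·t_tx + 2·t_prop = 149·1.06149 + 2·5.36667 = 169 ms.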